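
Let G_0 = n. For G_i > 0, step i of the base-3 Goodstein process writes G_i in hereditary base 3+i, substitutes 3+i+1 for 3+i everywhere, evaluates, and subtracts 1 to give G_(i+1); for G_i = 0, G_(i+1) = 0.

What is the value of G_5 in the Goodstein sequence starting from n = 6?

7

i=0: 6 = 2·3 (b=3); 3→4: 2·4 = 8; 8−1 = 7
i=1: 7 = 4 + 3 (b=4); 4→5: 5 + 3 = 8; 8−1 = 7
i=2: 7 = 5 + 2 (b=5); 5→6: 6 + 2 = 8; 8−1 = 7
i=3: 7 = 6 + 1 (b=6); 6→7: 7 + 1 = 8; 8−1 = 7
i=4: 7 = 7 (b=7); 7→8: 8 = 8; 8−1 = 7
i=5: 7 = 7 (b=8); 8→9: 7 = 7; 7−1 = 6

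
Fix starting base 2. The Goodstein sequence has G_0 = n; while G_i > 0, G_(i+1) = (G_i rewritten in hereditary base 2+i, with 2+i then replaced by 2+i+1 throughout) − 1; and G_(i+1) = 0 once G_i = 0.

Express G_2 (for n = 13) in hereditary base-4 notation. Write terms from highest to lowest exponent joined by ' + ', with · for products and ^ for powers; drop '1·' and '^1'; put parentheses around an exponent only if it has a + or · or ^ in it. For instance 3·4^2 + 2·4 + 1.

base 2: 13 = 2^(2 + 1) + 2^2 + 1; at 3: 3^(3 + 1) + 3^3 + 1 = 109; next = 108
base 3: 108 = 3^(3 + 1) + 3^3; at 4: 4^(4 + 1) + 4^4 = 1280; next = 1279

4^(4 + 1) + 3·4^3 + 3·4^2 + 3·4 + 3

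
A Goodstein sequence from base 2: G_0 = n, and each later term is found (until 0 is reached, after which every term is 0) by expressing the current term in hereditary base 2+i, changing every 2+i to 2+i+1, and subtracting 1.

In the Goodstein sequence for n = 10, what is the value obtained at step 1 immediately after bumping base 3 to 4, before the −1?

1026

step 0: 10 = 2^(2 + 1) + 2; sub 3 for 2: 3^(3 + 1) + 3; = 84; G_1 = 84−1 = 83
step 1: 83 = 3^(3 + 1) + 2; sub 4 for 3: 4^(4 + 1) + 2; = 1026; G_2 = 1026−1 = 1025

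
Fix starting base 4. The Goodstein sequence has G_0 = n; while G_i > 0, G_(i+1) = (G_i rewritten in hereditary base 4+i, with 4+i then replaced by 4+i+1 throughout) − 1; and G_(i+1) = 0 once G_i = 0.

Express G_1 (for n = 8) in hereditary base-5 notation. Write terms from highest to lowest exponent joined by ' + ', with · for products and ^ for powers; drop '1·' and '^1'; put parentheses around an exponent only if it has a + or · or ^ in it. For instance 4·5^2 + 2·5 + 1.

5 + 4

G_0=8  [base 4] 2·4  →[4↦5]→  2·5 = 10  −1 ⇒ G_1=9
G_1=9  [base 5] 5 + 4  →[5↦6]→  6 + 4 = 10  −1 ⇒ G_2=9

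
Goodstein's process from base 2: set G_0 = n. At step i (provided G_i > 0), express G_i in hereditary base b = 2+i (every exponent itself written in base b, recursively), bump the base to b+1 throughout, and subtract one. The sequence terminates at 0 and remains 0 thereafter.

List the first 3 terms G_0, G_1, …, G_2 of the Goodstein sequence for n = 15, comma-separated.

15, 111, 1283

(0) 15|_2 = 2^(2 + 1) + 2^2 + 2 + 1 ↦ 3^(3 + 1) + 3^3 + 3 + 1|_3 = 112 ⇒ 111
(1) 111|_3 = 3^(3 + 1) + 3^3 + 3 ↦ 4^(4 + 1) + 4^4 + 4|_4 = 1284 ⇒ 1283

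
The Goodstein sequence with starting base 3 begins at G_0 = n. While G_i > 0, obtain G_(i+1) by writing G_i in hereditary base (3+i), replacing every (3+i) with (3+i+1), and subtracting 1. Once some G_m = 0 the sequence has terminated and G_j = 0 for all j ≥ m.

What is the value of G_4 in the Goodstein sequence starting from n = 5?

[0] 5 ≡ 3 + 2 (base 3). Lift 4: 6. −1: 5.
[1] 5 ≡ 4 + 1 (base 4). Lift 5: 6. −1: 5.
[2] 5 ≡ 5 (base 5). Lift 6: 6. −1: 5.
[3] 5 ≡ 5 (base 6). Lift 7: 5. −1: 4.

4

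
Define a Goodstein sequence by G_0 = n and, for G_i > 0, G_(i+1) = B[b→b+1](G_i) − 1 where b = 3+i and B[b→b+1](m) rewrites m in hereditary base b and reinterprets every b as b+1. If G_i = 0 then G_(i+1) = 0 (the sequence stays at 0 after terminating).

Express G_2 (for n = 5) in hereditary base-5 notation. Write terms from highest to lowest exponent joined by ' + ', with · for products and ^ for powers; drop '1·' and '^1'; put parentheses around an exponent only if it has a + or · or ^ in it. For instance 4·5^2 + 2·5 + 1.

i=0: 5 = 3 + 2 (b=3); 3→4: 4 + 2 = 6; 6−1 = 5
i=1: 5 = 4 + 1 (b=4); 4→5: 5 + 1 = 6; 6−1 = 5
i=2: 5 = 5 (b=5); 5→6: 6 = 6; 6−1 = 5

5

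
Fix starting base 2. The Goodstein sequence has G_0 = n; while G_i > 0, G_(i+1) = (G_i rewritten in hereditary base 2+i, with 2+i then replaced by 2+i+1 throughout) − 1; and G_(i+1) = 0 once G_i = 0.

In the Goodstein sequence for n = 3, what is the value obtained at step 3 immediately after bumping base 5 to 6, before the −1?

2

G_0=3  [base 2] 2 + 1  →[2↦3]→  3 + 1 = 4  −1 ⇒ G_1=3
G_1=3  [base 3] 3  →[3↦4]→  4 = 4  −1 ⇒ G_2=3
G_2=3  [base 4] 3  →[4↦5]→  3 = 3  −1 ⇒ G_3=2
G_3=2  [base 5] 2  →[5↦6]→  2 = 2  −1 ⇒ G_4=1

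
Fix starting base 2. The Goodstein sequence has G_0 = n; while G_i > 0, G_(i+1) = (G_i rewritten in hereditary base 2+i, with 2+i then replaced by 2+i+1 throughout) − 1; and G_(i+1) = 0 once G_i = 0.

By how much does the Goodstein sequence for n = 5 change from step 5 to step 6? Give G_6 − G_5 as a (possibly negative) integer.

(0) 5|_2 = 2^2 + 1 ↦ 3^3 + 1|_3 = 28 ⇒ 27
(1) 27|_3 = 3^3 ↦ 4^4|_4 = 256 ⇒ 255
(2) 255|_4 = 3·4^3 + 3·4^2 + 3·4 + 3 ↦ 3·5^3 + 3·5^2 + 3·5 + 3|_5 = 468 ⇒ 467
(3) 467|_5 = 3·5^3 + 3·5^2 + 3·5 + 2 ↦ 3·6^3 + 3·6^2 + 3·6 + 2|_6 = 776 ⇒ 775
(4) 775|_6 = 3·6^3 + 3·6^2 + 3·6 + 1 ↦ 3·7^3 + 3·7^2 + 3·7 + 1|_7 = 1198 ⇒ 1197
(5) 1197|_7 = 3·7^3 + 3·7^2 + 3·7 ↦ 3·8^3 + 3·8^2 + 3·8|_8 = 1752 ⇒ 1751

554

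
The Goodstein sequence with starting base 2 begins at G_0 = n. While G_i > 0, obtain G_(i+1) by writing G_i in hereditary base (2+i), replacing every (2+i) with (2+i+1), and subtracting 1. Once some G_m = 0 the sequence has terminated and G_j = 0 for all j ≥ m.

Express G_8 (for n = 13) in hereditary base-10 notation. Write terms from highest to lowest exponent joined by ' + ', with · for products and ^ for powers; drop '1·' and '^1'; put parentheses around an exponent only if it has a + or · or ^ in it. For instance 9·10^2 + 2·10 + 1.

10^(10 + 1) + 3·10^3 + 3·10^2 + 2·10 + 5

(0) 13|_2 = 2^(2 + 1) + 2^2 + 1 ↦ 3^(3 + 1) + 3^3 + 1|_3 = 109 ⇒ 108
(1) 108|_3 = 3^(3 + 1) + 3^3 ↦ 4^(4 + 1) + 4^4|_4 = 1280 ⇒ 1279
(2) 1279|_4 = 4^(4 + 1) + 3·4^3 + 3·4^2 + 3·4 + 3 ↦ 5^(5 + 1) + 3·5^3 + 3·5^2 + 3·5 + 3|_5 = 16093 ⇒ 16092
(3) 16092|_5 = 5^(5 + 1) + 3·5^3 + 3·5^2 + 3·5 + 2 ↦ 6^(6 + 1) + 3·6^3 + 3·6^2 + 3·6 + 2|_6 = 280712 ⇒ 280711
(4) 280711|_6 = 6^(6 + 1) + 3·6^3 + 3·6^2 + 3·6 + 1 ↦ 7^(7 + 1) + 3·7^3 + 3·7^2 + 3·7 + 1|_7 = 5765999 ⇒ 5765998
(5) 5765998|_7 = 7^(7 + 1) + 3·7^3 + 3·7^2 + 3·7 ↦ 8^(8 + 1) + 3·8^3 + 3·8^2 + 3·8|_8 = 134219480 ⇒ 134219479
(6) 134219479|_8 = 8^(8 + 1) + 3·8^3 + 3·8^2 + 2·8 + 7 ↦ 9^(9 + 1) + 3·9^3 + 3·9^2 + 2·9 + 7|_9 = 3486786856 ⇒ 3486786855
(7) 3486786855|_9 = 9^(9 + 1) + 3·9^3 + 3·9^2 + 2·9 + 6 ↦ 10^(10 + 1) + 3·10^3 + 3·10^2 + 2·10 + 6|_10 = 100000003326 ⇒ 100000003325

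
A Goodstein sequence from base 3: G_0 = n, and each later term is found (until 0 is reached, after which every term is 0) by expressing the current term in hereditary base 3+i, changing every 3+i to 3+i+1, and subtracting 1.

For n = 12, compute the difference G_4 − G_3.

12

G_0=12  [base 3] 3^2 + 3  →[3↦4]→  4^2 + 4 = 20  −1 ⇒ G_1=19
G_1=19  [base 4] 4^2 + 3  →[4↦5]→  5^2 + 3 = 28  −1 ⇒ G_2=27
G_2=27  [base 5] 5^2 + 2  →[5↦6]→  6^2 + 2 = 38  −1 ⇒ G_3=37
G_3=37  [base 6] 6^2 + 1  →[6↦7]→  7^2 + 1 = 50  −1 ⇒ G_4=49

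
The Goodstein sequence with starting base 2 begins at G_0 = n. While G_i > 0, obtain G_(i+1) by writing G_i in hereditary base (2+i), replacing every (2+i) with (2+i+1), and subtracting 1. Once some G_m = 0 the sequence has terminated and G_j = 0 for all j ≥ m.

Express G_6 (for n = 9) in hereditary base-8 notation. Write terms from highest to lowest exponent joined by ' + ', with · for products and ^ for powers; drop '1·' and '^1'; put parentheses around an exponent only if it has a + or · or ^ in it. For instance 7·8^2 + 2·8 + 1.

step 0: 9 = 2^(2 + 1) + 1; sub 3 for 2: 3^(3 + 1) + 1; = 82; G_1 = 82−1 = 81
step 1: 81 = 3^(3 + 1); sub 4 for 3: 4^(4 + 1); = 1024; G_2 = 1024−1 = 1023
step 2: 1023 = 3·4^4 + 3·4^3 + 3·4^2 + 3·4 + 3; sub 5 for 4: 3·5^5 + 3·5^3 + 3·5^2 + 3·5 + 3; = 9843; G_3 = 9843−1 = 9842
step 3: 9842 = 3·5^5 + 3·5^3 + 3·5^2 + 3·5 + 2; sub 6 for 5: 3·6^6 + 3·6^3 + 3·6^2 + 3·6 + 2; = 140744; G_4 = 140744−1 = 140743
step 4: 140743 = 3·6^6 + 3·6^3 + 3·6^2 + 3·6 + 1; sub 7 for 6: 3·7^7 + 3·7^3 + 3·7^2 + 3·7 + 1; = 2471827; G_5 = 2471827−1 = 2471826
step 5: 2471826 = 3·7^7 + 3·7^3 + 3·7^2 + 3·7; sub 8 for 7: 3·8^8 + 3·8^3 + 3·8^2 + 3·8; = 50333400; G_6 = 50333400−1 = 50333399
step 6: 50333399 = 3·8^8 + 3·8^3 + 3·8^2 + 2·8 + 7; sub 9 for 8: 3·9^9 + 3·9^3 + 3·9^2 + 2·9 + 7; = 1162263922; G_7 = 1162263922−1 = 1162263921

3·8^8 + 3·8^3 + 3·8^2 + 2·8 + 7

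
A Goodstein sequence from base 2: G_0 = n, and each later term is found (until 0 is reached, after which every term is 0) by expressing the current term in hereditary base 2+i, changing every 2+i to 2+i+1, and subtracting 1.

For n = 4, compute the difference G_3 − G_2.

base 2: 4 = 2^2; at 3: 3^3 = 27; next = 26
base 3: 26 = 2·3^2 + 2·3 + 2; at 4: 2·4^2 + 2·4 + 2 = 42; next = 41
base 4: 41 = 2·4^2 + 2·4 + 1; at 5: 2·5^2 + 2·5 + 1 = 61; next = 60

19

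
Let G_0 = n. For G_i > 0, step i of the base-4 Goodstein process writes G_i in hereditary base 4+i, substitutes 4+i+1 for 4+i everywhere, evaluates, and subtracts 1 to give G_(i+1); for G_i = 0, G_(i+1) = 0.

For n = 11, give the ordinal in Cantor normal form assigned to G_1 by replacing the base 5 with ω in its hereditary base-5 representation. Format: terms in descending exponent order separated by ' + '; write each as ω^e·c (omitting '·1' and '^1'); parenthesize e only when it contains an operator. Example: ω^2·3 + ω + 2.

ω·2 + 2

11 —HB4→ 2·4 + 3 —bump→ 2·5 + 3 = 13 —(−1)→ 12
12 —HB5→ 2·5 + 2 —bump→ 2·6 + 2 = 14 —(−1)→ 13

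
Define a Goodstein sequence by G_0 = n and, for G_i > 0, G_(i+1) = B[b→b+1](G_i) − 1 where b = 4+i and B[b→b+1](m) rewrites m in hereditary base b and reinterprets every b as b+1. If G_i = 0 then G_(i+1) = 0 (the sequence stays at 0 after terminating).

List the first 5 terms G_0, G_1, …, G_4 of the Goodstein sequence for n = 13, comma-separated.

base 4: 13 = 3·4 + 1; at 5: 3·5 + 1 = 16; next = 15
base 5: 15 = 3·5; at 6: 3·6 = 18; next = 17
base 6: 17 = 2·6 + 5; at 7: 2·7 + 5 = 19; next = 18
base 7: 18 = 2·7 + 4; at 8: 2·8 + 4 = 20; next = 19

13, 15, 17, 18, 19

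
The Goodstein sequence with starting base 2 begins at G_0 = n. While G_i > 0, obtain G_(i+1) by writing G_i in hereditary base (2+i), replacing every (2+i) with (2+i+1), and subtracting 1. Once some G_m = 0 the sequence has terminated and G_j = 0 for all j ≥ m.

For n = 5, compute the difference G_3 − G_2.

base 2: 5 = 2^2 + 1; at 3: 3^3 + 1 = 28; next = 27
base 3: 27 = 3^3; at 4: 4^4 = 256; next = 255
base 4: 255 = 3·4^3 + 3·4^2 + 3·4 + 3; at 5: 3·5^3 + 3·5^2 + 3·5 + 3 = 468; next = 467

212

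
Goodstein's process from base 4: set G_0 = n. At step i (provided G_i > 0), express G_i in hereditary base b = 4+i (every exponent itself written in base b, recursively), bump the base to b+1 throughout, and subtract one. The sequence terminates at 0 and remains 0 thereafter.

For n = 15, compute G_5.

base 4: 15 = 3·4 + 3; at 5: 3·5 + 3 = 18; next = 17
base 5: 17 = 3·5 + 2; at 6: 3·6 + 2 = 20; next = 19
base 6: 19 = 3·6 + 1; at 7: 3·7 + 1 = 22; next = 21
base 7: 21 = 3·7; at 8: 3·8 = 24; next = 23
base 8: 23 = 2·8 + 7; at 9: 2·9 + 7 = 25; next = 24

24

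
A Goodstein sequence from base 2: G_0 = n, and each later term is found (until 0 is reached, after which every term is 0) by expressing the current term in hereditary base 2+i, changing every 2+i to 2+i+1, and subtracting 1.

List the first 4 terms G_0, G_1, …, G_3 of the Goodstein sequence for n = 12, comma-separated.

[0] 12 ≡ 2^(2 + 1) + 2^2 (base 2). Lift 3: 108. −1: 107.
[1] 107 ≡ 3^(3 + 1) + 2·3^2 + 2·3 + 2 (base 3). Lift 4: 1066. −1: 1065.
[2] 1065 ≡ 4^(4 + 1) + 2·4^2 + 2·4 + 1 (base 4). Lift 5: 15686. −1: 15685.

12, 107, 1065, 15685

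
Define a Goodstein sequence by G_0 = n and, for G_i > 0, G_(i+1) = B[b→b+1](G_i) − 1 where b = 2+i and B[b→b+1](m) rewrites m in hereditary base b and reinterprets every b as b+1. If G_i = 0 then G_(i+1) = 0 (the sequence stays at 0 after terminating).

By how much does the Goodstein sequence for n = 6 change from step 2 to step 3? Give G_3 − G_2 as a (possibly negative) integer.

2868

[0] 6 ≡ 2^2 + 2 (base 2). Lift 3: 30. −1: 29.
[1] 29 ≡ 3^3 + 2 (base 3). Lift 4: 258. −1: 257.
[2] 257 ≡ 4^4 + 1 (base 4). Lift 5: 3126. −1: 3125.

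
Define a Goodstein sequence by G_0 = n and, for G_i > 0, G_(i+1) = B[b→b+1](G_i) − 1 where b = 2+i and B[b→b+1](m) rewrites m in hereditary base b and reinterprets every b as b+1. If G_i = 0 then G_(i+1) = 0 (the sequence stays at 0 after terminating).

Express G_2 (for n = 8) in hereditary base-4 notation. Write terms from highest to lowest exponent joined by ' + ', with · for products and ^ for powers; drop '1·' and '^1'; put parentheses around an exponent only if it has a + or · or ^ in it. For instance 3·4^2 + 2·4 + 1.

i=0: 8 = 2^(2 + 1) (b=2); 2→3: 3^(3 + 1) = 81; 81−1 = 80
i=1: 80 = 2·3^3 + 2·3^2 + 2·3 + 2 (b=3); 3→4: 2·4^4 + 2·4^2 + 2·4 + 2 = 554; 554−1 = 553
i=2: 553 = 2·4^4 + 2·4^2 + 2·4 + 1 (b=4); 4→5: 2·5^5 + 2·5^2 + 2·5 + 1 = 6311; 6311−1 = 6310

2·4^4 + 2·4^2 + 2·4 + 1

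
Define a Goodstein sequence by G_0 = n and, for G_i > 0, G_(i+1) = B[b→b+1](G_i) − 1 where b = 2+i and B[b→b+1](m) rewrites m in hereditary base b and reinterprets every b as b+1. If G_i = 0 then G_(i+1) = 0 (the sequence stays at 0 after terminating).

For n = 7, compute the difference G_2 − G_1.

G_0 = 7. HB_2(7) = 2^2 + 2 + 1. Bump = 31. G_1 = 30.
G_1 = 30. HB_3(30) = 3^3 + 3. Bump = 260. G_2 = 259.

229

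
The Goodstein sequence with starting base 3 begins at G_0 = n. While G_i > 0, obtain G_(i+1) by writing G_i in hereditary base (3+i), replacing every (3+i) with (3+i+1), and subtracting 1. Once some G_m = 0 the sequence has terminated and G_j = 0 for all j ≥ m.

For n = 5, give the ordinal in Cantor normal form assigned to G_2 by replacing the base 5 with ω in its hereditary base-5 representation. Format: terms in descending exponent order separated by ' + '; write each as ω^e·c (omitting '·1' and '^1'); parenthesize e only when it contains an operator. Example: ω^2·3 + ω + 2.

i=0: 5 = 3 + 2 (b=3); 3→4: 4 + 2 = 6; 6−1 = 5
i=1: 5 = 4 + 1 (b=4); 4→5: 5 + 1 = 6; 6−1 = 5
i=2: 5 = 5 (b=5); 5→6: 6 = 6; 6−1 = 5

ω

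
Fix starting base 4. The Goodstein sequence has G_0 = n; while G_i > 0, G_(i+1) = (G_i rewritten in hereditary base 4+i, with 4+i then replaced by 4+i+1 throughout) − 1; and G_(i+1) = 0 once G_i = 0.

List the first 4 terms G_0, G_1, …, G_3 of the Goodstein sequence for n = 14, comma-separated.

14, 16, 18, 20

i=0: 14 = 3·4 + 2 (b=4); 4→5: 3·5 + 2 = 17; 17−1 = 16
i=1: 16 = 3·5 + 1 (b=5); 5→6: 3·6 + 1 = 19; 19−1 = 18
i=2: 18 = 3·6 (b=6); 6→7: 3·7 = 21; 21−1 = 20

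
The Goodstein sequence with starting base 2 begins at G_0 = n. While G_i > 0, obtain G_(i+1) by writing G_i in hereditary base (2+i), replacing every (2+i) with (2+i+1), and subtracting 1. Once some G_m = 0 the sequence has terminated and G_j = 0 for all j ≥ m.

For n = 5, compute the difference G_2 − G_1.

(0) 5|_2 = 2^2 + 1 ↦ 3^3 + 1|_3 = 28 ⇒ 27
(1) 27|_3 = 3^3 ↦ 4^4|_4 = 256 ⇒ 255

228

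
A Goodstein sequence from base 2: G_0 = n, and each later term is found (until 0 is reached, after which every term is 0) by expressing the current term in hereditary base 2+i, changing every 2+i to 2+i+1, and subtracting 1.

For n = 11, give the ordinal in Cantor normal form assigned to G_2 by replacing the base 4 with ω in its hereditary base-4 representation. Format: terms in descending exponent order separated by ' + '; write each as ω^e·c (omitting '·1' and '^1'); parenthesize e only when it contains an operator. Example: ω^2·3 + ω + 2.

ω^(ω + 1) + 3

i=0: 11 = 2^(2 + 1) + 2 + 1 (b=2); 2→3: 3^(3 + 1) + 3 + 1 = 85; 85−1 = 84
i=1: 84 = 3^(3 + 1) + 3 (b=3); 3→4: 4^(4 + 1) + 4 = 1028; 1028−1 = 1027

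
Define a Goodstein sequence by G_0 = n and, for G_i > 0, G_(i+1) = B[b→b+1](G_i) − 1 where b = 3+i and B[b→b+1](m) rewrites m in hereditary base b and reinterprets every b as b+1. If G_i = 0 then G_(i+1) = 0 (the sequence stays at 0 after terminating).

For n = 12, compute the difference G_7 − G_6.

step 0: 12 = 3^2 + 3; sub 4 for 3: 4^2 + 4; = 20; G_1 = 20−1 = 19
step 1: 19 = 4^2 + 3; sub 5 for 4: 5^2 + 3; = 28; G_2 = 28−1 = 27
step 2: 27 = 5^2 + 2; sub 6 for 5: 6^2 + 2; = 38; G_3 = 38−1 = 37
step 3: 37 = 6^2 + 1; sub 7 for 6: 7^2 + 1; = 50; G_4 = 50−1 = 49
step 4: 49 = 7^2; sub 8 for 7: 8^2; = 64; G_5 = 64−1 = 63
step 5: 63 = 7·8 + 7; sub 9 for 8: 7·9 + 7; = 70; G_6 = 70−1 = 69
step 6: 69 = 7·9 + 6; sub 10 for 9: 7·10 + 6; = 76; G_7 = 76−1 = 75

6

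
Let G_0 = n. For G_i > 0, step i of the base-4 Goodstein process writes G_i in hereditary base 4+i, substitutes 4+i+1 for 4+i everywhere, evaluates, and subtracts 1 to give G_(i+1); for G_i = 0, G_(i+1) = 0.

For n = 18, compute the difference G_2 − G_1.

10

i=0: 18 = 4^2 + 2 (b=4); 4→5: 5^2 + 2 = 27; 27−1 = 26
i=1: 26 = 5^2 + 1 (b=5); 5→6: 6^2 + 1 = 37; 37−1 = 36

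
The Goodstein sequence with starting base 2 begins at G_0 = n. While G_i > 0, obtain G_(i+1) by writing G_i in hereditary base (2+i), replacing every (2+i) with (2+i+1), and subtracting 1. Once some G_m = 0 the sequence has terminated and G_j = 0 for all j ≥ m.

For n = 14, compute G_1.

110

i=0: 14 = 2^(2 + 1) + 2^2 + 2 (b=2); 2→3: 3^(3 + 1) + 3^3 + 3 = 111; 111−1 = 110
i=1: 110 = 3^(3 + 1) + 3^3 + 2 (b=3); 3→4: 4^(4 + 1) + 4^4 + 2 = 1282; 1282−1 = 1281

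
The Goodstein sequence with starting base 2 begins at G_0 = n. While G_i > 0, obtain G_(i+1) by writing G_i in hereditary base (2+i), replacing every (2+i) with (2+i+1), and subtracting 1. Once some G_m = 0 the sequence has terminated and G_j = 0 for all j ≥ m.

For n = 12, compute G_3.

15685

base 2: 12 = 2^(2 + 1) + 2^2; at 3: 3^(3 + 1) + 3^3 = 108; next = 107
base 3: 107 = 3^(3 + 1) + 2·3^2 + 2·3 + 2; at 4: 4^(4 + 1) + 2·4^2 + 2·4 + 2 = 1066; next = 1065
base 4: 1065 = 4^(4 + 1) + 2·4^2 + 2·4 + 1; at 5: 5^(5 + 1) + 2·5^2 + 2·5 + 1 = 15686; next = 15685
base 5: 15685 = 5^(5 + 1) + 2·5^2 + 2·5; at 6: 6^(6 + 1) + 2·6^2 + 2·6 = 280020; next = 280019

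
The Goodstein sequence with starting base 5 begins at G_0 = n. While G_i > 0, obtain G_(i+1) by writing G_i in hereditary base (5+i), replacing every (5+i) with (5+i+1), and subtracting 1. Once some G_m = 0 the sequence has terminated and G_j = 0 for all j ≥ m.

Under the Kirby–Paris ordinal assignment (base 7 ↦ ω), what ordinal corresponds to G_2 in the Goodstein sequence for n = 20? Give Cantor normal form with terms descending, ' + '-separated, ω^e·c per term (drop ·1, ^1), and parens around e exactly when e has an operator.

step 0: 20 = 4·5; sub 6 for 5: 4·6; = 24; G_1 = 24−1 = 23
step 1: 23 = 3·6 + 5; sub 7 for 6: 3·7 + 5; = 26; G_2 = 26−1 = 25

ω·3 + 4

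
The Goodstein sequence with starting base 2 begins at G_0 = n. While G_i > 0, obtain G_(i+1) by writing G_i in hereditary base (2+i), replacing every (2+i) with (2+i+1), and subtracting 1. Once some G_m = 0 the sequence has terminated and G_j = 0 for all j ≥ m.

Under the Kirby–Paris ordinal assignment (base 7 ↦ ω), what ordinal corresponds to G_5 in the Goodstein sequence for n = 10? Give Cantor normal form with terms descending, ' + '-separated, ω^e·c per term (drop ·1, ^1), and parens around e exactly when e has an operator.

[0] 10 ≡ 2^(2 + 1) + 2 (base 2). Lift 3: 84. −1: 83.
[1] 83 ≡ 3^(3 + 1) + 2 (base 3). Lift 4: 1026. −1: 1025.
[2] 1025 ≡ 4^(4 + 1) + 1 (base 4). Lift 5: 15626. −1: 15625.
[3] 15625 ≡ 5^(5 + 1) (base 5). Lift 6: 279936. −1: 279935.
[4] 279935 ≡ 5·6^6 + 5·6^5 + 5·6^4 + 5·6^3 + 5·6^2 + 5·6 + 5 (base 6). Lift 7: 4215755. −1: 4215754.

ω^ω·5 + ω^5·5 + ω^4·5 + ω^3·5 + ω^2·5 + ω·5 + 4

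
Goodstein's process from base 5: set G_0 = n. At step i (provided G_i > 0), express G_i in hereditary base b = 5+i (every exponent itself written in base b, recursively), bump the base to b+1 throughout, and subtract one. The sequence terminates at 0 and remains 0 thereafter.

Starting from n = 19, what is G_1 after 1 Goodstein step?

G_0 = 19. HB_5(19) = 3·5 + 4. Bump = 22. G_1 = 21.
G_1 = 21. HB_6(21) = 3·6 + 3. Bump = 24. G_2 = 23.

21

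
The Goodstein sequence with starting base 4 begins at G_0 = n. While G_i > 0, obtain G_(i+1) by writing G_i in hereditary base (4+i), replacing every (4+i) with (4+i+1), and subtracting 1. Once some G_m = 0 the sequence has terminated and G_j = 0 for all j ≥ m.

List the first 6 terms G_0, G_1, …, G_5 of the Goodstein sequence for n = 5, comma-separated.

5, 5, 5, 4, 3, 2

step 0: 5 = 4 + 1; sub 5 for 4: 5 + 1; = 6; G_1 = 6−1 = 5
step 1: 5 = 5; sub 6 for 5: 6; = 6; G_2 = 6−1 = 5
step 2: 5 = 5; sub 7 for 6: 5; = 5; G_3 = 5−1 = 4
step 3: 4 = 4; sub 8 for 7: 4; = 4; G_4 = 4−1 = 3
step 4: 3 = 3; sub 9 for 8: 3; = 3; G_5 = 3−1 = 2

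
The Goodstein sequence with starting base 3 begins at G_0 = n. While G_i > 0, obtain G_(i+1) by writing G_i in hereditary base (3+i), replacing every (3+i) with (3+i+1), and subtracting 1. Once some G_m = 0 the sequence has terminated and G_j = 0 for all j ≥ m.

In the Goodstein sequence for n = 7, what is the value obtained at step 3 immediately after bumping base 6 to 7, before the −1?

base 3: 7 = 2·3 + 1; at 4: 2·4 + 1 = 9; next = 8
base 4: 8 = 2·4; at 5: 2·5 = 10; next = 9
base 5: 9 = 5 + 4; at 6: 6 + 4 = 10; next = 9

10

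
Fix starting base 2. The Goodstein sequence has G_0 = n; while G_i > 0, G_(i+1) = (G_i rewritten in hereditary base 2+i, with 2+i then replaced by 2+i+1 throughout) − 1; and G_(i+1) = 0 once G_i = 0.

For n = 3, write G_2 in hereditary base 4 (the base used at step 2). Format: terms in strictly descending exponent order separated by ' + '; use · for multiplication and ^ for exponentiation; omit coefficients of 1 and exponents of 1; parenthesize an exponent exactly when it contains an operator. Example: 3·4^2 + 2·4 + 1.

3

G_0 = 3. HB_2(3) = 2 + 1. Bump = 4. G_1 = 3.
G_1 = 3. HB_3(3) = 3. Bump = 4. G_2 = 3.
G_2 = 3. HB_4(3) = 3. Bump = 3. G_3 = 2.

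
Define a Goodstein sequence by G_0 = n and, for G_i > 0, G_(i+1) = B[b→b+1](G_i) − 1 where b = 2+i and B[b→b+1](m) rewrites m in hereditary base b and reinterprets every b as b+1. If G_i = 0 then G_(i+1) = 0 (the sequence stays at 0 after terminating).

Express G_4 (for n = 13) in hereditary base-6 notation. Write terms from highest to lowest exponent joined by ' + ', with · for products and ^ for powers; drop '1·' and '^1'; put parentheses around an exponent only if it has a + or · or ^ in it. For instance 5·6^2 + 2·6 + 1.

6^(6 + 1) + 3·6^3 + 3·6^2 + 3·6 + 1

base 2: 13 = 2^(2 + 1) + 2^2 + 1; at 3: 3^(3 + 1) + 3^3 + 1 = 109; next = 108
base 3: 108 = 3^(3 + 1) + 3^3; at 4: 4^(4 + 1) + 4^4 = 1280; next = 1279
base 4: 1279 = 4^(4 + 1) + 3·4^3 + 3·4^2 + 3·4 + 3; at 5: 5^(5 + 1) + 3·5^3 + 3·5^2 + 3·5 + 3 = 16093; next = 16092
base 5: 16092 = 5^(5 + 1) + 3·5^3 + 3·5^2 + 3·5 + 2; at 6: 6^(6 + 1) + 3·6^3 + 3·6^2 + 3·6 + 2 = 280712; next = 280711
base 6: 280711 = 6^(6 + 1) + 3·6^3 + 3·6^2 + 3·6 + 1; at 7: 7^(7 + 1) + 3·7^3 + 3·7^2 + 3·7 + 1 = 5765999; next = 5765998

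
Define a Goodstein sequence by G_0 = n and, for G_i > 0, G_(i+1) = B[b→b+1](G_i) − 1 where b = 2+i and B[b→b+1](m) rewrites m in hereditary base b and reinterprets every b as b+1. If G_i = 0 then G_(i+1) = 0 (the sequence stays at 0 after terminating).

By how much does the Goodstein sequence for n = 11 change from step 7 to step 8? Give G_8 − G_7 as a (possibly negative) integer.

11 —HB2→ 2^(2 + 1) + 2 + 1 —bump→ 3^(3 + 1) + 3 + 1 = 85 —(−1)→ 84
84 —HB3→ 3^(3 + 1) + 3 —bump→ 4^(4 + 1) + 4 = 1028 —(−1)→ 1027
1027 —HB4→ 4^(4 + 1) + 3 —bump→ 5^(5 + 1) + 3 = 15628 —(−1)→ 15627
15627 —HB5→ 5^(5 + 1) + 2 —bump→ 6^(6 + 1) + 2 = 279938 —(−1)→ 279937
279937 —HB6→ 6^(6 + 1) + 1 —bump→ 7^(7 + 1) + 1 = 5764802 —(−1)→ 5764801
5764801 —HB7→ 7^(7 + 1) —bump→ 8^(8 + 1) = 134217728 —(−1)→ 134217727
134217727 —HB8→ 7·8^8 + 7·8^7 + 7·8^6 + 7·8^5 + 7·8^4 + 7·8^3 + 7·8^2 + 7·8 + 7 —bump→ 7·9^9 + 7·9^7 + 7·9^6 + 7·9^5 + 7·9^4 + 7·9^3 + 7·9^2 + 7·9 + 7 = 2749609303 —(−1)→ 2749609302
2749609302 —HB9→ 7·9^9 + 7·9^7 + 7·9^6 + 7·9^5 + 7·9^4 + 7·9^3 + 7·9^2 + 7·9 + 6 —bump→ 7·10^10 + 7·10^7 + 7·10^6 + 7·10^5 + 7·10^4 + 7·10^3 + 7·10^2 + 7·10 + 6 = 70077777776 —(−1)→ 70077777775

67328168473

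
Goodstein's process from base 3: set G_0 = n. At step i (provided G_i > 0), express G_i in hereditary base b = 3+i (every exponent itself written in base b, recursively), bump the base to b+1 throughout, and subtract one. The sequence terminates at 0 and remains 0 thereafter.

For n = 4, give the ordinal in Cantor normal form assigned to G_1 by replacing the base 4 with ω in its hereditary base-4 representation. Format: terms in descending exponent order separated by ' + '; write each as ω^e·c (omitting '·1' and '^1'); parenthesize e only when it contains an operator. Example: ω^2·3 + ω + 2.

base 3: 4 = 3 + 1; at 4: 4 + 1 = 5; next = 4
base 4: 4 = 4; at 5: 5 = 5; next = 4

ω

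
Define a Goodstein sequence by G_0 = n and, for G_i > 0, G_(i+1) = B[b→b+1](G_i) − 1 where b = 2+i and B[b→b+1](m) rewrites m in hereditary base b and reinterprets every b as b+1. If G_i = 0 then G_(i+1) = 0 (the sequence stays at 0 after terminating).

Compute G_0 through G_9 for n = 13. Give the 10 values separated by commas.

G_0 = 13. HB_2(13) = 2^(2 + 1) + 2^2 + 1. Bump = 109. G_1 = 108.
G_1 = 108. HB_3(108) = 3^(3 + 1) + 3^3. Bump = 1280. G_2 = 1279.
G_2 = 1279. HB_4(1279) = 4^(4 + 1) + 3·4^3 + 3·4^2 + 3·4 + 3. Bump = 16093. G_3 = 16092.
G_3 = 16092. HB_5(16092) = 5^(5 + 1) + 3·5^3 + 3·5^2 + 3·5 + 2. Bump = 280712. G_4 = 280711.
G_4 = 280711. HB_6(280711) = 6^(6 + 1) + 3·6^3 + 3·6^2 + 3·6 + 1. Bump = 5765999. G_5 = 5765998.
G_5 = 5765998. HB_7(5765998) = 7^(7 + 1) + 3·7^3 + 3·7^2 + 3·7. Bump = 134219480. G_6 = 134219479.
G_6 = 134219479. HB_8(134219479) = 8^(8 + 1) + 3·8^3 + 3·8^2 + 2·8 + 7. Bump = 3486786856. G_7 = 3486786855.
G_7 = 3486786855. HB_9(3486786855) = 9^(9 + 1) + 3·9^3 + 3·9^2 + 2·9 + 6. Bump = 100000003326. G_8 = 100000003325.
G_8 = 100000003325. HB_10(100000003325) = 10^(10 + 1) + 3·10^3 + 3·10^2 + 2·10 + 5. Bump = 3138428381104. G_9 = 3138428381103.

13, 108, 1279, 16092, 280711, 5765998, 134219479, 3486786855, 100000003325, 3138428381103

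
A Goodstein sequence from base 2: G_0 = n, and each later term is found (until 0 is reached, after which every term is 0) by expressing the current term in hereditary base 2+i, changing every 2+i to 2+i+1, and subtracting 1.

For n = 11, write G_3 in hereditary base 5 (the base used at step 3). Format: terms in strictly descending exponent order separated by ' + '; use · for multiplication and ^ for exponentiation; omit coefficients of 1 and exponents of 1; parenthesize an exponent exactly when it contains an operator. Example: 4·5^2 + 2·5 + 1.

base 2: 11 = 2^(2 + 1) + 2 + 1; at 3: 3^(3 + 1) + 3 + 1 = 85; next = 84
base 3: 84 = 3^(3 + 1) + 3; at 4: 4^(4 + 1) + 4 = 1028; next = 1027
base 4: 1027 = 4^(4 + 1) + 3; at 5: 5^(5 + 1) + 3 = 15628; next = 15627
base 5: 15627 = 5^(5 + 1) + 2; at 6: 6^(6 + 1) + 2 = 279938; next = 279937

5^(5 + 1) + 2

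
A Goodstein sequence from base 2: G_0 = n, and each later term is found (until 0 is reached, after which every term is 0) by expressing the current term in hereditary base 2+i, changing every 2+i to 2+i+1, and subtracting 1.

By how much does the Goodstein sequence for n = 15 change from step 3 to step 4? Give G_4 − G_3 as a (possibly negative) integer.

G_0 = 15. HB_2(15) = 2^(2 + 1) + 2^2 + 2 + 1. Bump = 112. G_1 = 111.
G_1 = 111. HB_3(111) = 3^(3 + 1) + 3^3 + 3. Bump = 1284. G_2 = 1283.
G_2 = 1283. HB_4(1283) = 4^(4 + 1) + 4^4 + 3. Bump = 18753. G_3 = 18752.
G_3 = 18752. HB_5(18752) = 5^(5 + 1) + 5^5 + 2. Bump = 326594. G_4 = 326593.

307841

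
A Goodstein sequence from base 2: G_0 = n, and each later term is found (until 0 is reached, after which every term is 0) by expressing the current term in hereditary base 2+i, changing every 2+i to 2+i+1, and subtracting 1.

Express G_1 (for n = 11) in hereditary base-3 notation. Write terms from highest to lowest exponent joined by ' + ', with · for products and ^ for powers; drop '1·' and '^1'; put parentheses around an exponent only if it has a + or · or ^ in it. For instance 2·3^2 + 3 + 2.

G_0=11  [base 2] 2^(2 + 1) + 2 + 1  →[2↦3]→  3^(3 + 1) + 3 + 1 = 85  −1 ⇒ G_1=84
G_1=84  [base 3] 3^(3 + 1) + 3  →[3↦4]→  4^(4 + 1) + 4 = 1028  −1 ⇒ G_2=1027

3^(3 + 1) + 3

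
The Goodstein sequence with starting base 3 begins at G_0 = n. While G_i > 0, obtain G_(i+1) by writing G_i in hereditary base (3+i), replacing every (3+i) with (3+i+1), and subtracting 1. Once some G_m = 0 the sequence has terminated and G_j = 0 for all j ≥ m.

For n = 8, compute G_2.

i=0: 8 = 2·3 + 2 (b=3); 3→4: 2·4 + 2 = 10; 10−1 = 9
i=1: 9 = 2·4 + 1 (b=4); 4→5: 2·5 + 1 = 11; 11−1 = 10
i=2: 10 = 2·5 (b=5); 5→6: 2·6 = 12; 12−1 = 11

10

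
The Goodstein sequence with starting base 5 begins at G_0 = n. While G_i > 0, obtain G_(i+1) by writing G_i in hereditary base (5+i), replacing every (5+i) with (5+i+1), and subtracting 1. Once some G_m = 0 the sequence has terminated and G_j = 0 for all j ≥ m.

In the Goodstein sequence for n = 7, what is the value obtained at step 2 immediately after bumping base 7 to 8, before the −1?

8

7 —HB5→ 5 + 2 —bump→ 6 + 2 = 8 —(−1)→ 7
7 —HB6→ 6 + 1 —bump→ 7 + 1 = 8 —(−1)→ 7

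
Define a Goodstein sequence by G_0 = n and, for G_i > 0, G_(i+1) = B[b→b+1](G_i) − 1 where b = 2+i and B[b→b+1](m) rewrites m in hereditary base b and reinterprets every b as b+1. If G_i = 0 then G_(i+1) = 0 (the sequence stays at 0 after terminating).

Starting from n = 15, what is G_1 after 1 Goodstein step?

111

(0) 15|_2 = 2^(2 + 1) + 2^2 + 2 + 1 ↦ 3^(3 + 1) + 3^3 + 3 + 1|_3 = 112 ⇒ 111
(1) 111|_3 = 3^(3 + 1) + 3^3 + 3 ↦ 4^(4 + 1) + 4^4 + 4|_4 = 1284 ⇒ 1283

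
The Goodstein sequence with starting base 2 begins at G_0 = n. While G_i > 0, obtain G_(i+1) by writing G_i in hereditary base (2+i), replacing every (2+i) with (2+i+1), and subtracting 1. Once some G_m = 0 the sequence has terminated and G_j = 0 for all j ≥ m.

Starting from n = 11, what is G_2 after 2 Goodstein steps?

1027

[0] 11 ≡ 2^(2 + 1) + 2 + 1 (base 2). Lift 3: 85. −1: 84.
[1] 84 ≡ 3^(3 + 1) + 3 (base 3). Lift 4: 1028. −1: 1027.
[2] 1027 ≡ 4^(4 + 1) + 3 (base 4). Lift 5: 15628. −1: 15627.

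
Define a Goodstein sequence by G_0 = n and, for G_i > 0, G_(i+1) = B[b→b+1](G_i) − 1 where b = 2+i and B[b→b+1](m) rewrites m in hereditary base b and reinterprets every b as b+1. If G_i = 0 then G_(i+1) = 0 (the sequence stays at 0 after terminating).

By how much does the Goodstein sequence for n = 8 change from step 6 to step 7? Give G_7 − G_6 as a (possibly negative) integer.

741286580

8 —HB2→ 2^(2 + 1) —bump→ 3^(3 + 1) = 81 —(−1)→ 80
80 —HB3→ 2·3^3 + 2·3^2 + 2·3 + 2 —bump→ 2·4^4 + 2·4^2 + 2·4 + 2 = 554 —(−1)→ 553
553 —HB4→ 2·4^4 + 2·4^2 + 2·4 + 1 —bump→ 2·5^5 + 2·5^2 + 2·5 + 1 = 6311 —(−1)→ 6310
6310 —HB5→ 2·5^5 + 2·5^2 + 2·5 —bump→ 2·6^6 + 2·6^2 + 2·6 = 93396 —(−1)→ 93395
93395 —HB6→ 2·6^6 + 2·6^2 + 6 + 5 —bump→ 2·7^7 + 2·7^2 + 7 + 5 = 1647196 —(−1)→ 1647195
1647195 —HB7→ 2·7^7 + 2·7^2 + 7 + 4 —bump→ 2·8^8 + 2·8^2 + 8 + 4 = 33554572 —(−1)→ 33554571
33554571 —HB8→ 2·8^8 + 2·8^2 + 8 + 3 —bump→ 2·9^9 + 2·9^2 + 9 + 3 = 774841152 —(−1)→ 774841151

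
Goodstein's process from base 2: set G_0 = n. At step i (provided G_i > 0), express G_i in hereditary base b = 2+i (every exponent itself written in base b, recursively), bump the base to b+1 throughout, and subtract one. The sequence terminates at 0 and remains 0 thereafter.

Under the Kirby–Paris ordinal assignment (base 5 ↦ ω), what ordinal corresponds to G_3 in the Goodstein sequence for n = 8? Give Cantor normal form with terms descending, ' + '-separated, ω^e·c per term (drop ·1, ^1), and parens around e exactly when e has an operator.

ω^ω·2 + ω^2·2 + ω·2

i=0: 8 = 2^(2 + 1) (b=2); 2→3: 3^(3 + 1) = 81; 81−1 = 80
i=1: 80 = 2·3^3 + 2·3^2 + 2·3 + 2 (b=3); 3→4: 2·4^4 + 2·4^2 + 2·4 + 2 = 554; 554−1 = 553
i=2: 553 = 2·4^4 + 2·4^2 + 2·4 + 1 (b=4); 4→5: 2·5^5 + 2·5^2 + 2·5 + 1 = 6311; 6311−1 = 6310
i=3: 6310 = 2·5^5 + 2·5^2 + 2·5 (b=5); 5→6: 2·6^6 + 2·6^2 + 2·6 = 93396; 93396−1 = 93395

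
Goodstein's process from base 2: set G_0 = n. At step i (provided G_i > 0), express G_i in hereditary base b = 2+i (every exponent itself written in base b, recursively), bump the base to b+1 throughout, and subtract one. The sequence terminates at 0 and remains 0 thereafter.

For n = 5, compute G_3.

base 2: 5 = 2^2 + 1; at 3: 3^3 + 1 = 28; next = 27
base 3: 27 = 3^3; at 4: 4^4 = 256; next = 255
base 4: 255 = 3·4^3 + 3·4^2 + 3·4 + 3; at 5: 3·5^3 + 3·5^2 + 3·5 + 3 = 468; next = 467
base 5: 467 = 3·5^3 + 3·5^2 + 3·5 + 2; at 6: 3·6^3 + 3·6^2 + 3·6 + 2 = 776; next = 775

467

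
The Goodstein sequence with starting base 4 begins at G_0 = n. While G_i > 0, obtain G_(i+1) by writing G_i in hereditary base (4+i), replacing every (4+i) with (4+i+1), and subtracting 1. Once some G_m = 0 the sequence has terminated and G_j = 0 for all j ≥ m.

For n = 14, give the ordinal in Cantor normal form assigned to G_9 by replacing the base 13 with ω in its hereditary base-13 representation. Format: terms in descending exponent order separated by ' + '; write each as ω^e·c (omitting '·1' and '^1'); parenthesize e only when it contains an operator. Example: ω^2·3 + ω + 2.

G_0 = 14. HB_4(14) = 3·4 + 2. Bump = 17. G_1 = 16.
G_1 = 16. HB_5(16) = 3·5 + 1. Bump = 19. G_2 = 18.
G_2 = 18. HB_6(18) = 3·6. Bump = 21. G_3 = 20.
G_3 = 20. HB_7(20) = 2·7 + 6. Bump = 22. G_4 = 21.
G_4 = 21. HB_8(21) = 2·8 + 5. Bump = 23. G_5 = 22.
G_5 = 22. HB_9(22) = 2·9 + 4. Bump = 24. G_6 = 23.
G_6 = 23. HB_10(23) = 2·10 + 3. Bump = 25. G_7 = 24.
G_7 = 24. HB_11(24) = 2·11 + 2. Bump = 26. G_8 = 25.
G_8 = 25. HB_12(25) = 2·12 + 1. Bump = 27. G_9 = 26.

ω·2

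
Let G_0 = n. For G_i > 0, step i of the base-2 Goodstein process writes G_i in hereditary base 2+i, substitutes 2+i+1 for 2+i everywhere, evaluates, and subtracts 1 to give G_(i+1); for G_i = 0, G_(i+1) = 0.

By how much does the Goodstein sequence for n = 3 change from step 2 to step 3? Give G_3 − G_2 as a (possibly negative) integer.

-1

[0] 3 ≡ 2 + 1 (base 2). Lift 3: 4. −1: 3.
[1] 3 ≡ 3 (base 3). Lift 4: 4. −1: 3.
[2] 3 ≡ 3 (base 4). Lift 5: 3. −1: 2.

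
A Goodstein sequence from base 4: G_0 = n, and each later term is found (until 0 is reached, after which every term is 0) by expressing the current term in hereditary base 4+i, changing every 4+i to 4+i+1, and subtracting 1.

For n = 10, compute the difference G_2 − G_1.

i=0: 10 = 2·4 + 2 (b=4); 4→5: 2·5 + 2 = 12; 12−1 = 11
i=1: 11 = 2·5 + 1 (b=5); 5→6: 2·6 + 1 = 13; 13−1 = 12

1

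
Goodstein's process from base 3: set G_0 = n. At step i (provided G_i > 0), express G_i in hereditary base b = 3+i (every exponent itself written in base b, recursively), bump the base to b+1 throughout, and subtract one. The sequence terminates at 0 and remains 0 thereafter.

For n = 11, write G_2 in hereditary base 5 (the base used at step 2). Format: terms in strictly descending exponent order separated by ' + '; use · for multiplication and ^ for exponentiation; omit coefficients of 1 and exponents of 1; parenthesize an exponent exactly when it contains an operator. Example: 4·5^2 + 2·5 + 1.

step 0: 11 = 3^2 + 2; sub 4 for 3: 4^2 + 2; = 18; G_1 = 18−1 = 17
step 1: 17 = 4^2 + 1; sub 5 for 4: 5^2 + 1; = 26; G_2 = 26−1 = 25
step 2: 25 = 5^2; sub 6 for 5: 6^2; = 36; G_3 = 36−1 = 35

5^2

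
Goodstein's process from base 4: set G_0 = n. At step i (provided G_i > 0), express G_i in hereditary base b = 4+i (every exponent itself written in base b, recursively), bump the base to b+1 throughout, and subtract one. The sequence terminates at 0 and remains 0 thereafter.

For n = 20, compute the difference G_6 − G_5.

base 4: 20 = 4^2 + 4; at 5: 5^2 + 5 = 30; next = 29
base 5: 29 = 5^2 + 4; at 6: 6^2 + 4 = 40; next = 39
base 6: 39 = 6^2 + 3; at 7: 7^2 + 3 = 52; next = 51
base 7: 51 = 7^2 + 2; at 8: 8^2 + 2 = 66; next = 65
base 8: 65 = 8^2 + 1; at 9: 9^2 + 1 = 82; next = 81
base 9: 81 = 9^2; at 10: 10^2 = 100; next = 99

18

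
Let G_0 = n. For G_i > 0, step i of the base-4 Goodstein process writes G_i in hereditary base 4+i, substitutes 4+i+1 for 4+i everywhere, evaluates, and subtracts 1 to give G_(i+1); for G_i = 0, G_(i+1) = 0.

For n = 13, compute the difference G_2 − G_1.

[0] 13 ≡ 3·4 + 1 (base 4). Lift 5: 16. −1: 15.
[1] 15 ≡ 3·5 (base 5). Lift 6: 18. −1: 17.

2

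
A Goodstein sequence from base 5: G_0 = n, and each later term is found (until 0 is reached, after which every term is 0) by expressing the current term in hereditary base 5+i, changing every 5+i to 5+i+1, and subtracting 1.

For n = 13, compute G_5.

17

[0] 13 ≡ 2·5 + 3 (base 5). Lift 6: 15. −1: 14.
[1] 14 ≡ 2·6 + 2 (base 6). Lift 7: 16. −1: 15.
[2] 15 ≡ 2·7 + 1 (base 7). Lift 8: 17. −1: 16.
[3] 16 ≡ 2·8 (base 8). Lift 9: 18. −1: 17.
[4] 17 ≡ 9 + 8 (base 9). Lift 10: 18. −1: 17.
[5] 17 ≡ 10 + 7 (base 10). Lift 11: 18. −1: 17.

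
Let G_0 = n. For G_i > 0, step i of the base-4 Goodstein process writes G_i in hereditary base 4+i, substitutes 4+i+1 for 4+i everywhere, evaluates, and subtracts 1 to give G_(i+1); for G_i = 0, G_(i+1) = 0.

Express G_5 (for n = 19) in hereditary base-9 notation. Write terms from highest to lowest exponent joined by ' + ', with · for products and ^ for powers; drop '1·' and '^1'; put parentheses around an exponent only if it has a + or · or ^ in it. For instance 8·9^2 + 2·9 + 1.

7·9 + 6

19 —HB4→ 4^2 + 3 —bump→ 5^2 + 3 = 28 —(−1)→ 27
27 —HB5→ 5^2 + 2 —bump→ 6^2 + 2 = 38 —(−1)→ 37
37 —HB6→ 6^2 + 1 —bump→ 7^2 + 1 = 50 —(−1)→ 49
49 —HB7→ 7^2 —bump→ 8^2 = 64 —(−1)→ 63
63 —HB8→ 7·8 + 7 —bump→ 7·9 + 7 = 70 —(−1)→ 69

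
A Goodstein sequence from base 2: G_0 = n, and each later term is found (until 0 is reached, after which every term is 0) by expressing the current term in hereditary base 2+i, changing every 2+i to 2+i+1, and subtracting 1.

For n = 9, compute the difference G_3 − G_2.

8819

9 —HB2→ 2^(2 + 1) + 1 —bump→ 3^(3 + 1) + 1 = 82 —(−1)→ 81
81 —HB3→ 3^(3 + 1) —bump→ 4^(4 + 1) = 1024 —(−1)→ 1023
1023 —HB4→ 3·4^4 + 3·4^3 + 3·4^2 + 3·4 + 3 —bump→ 3·5^5 + 3·5^3 + 3·5^2 + 3·5 + 3 = 9843 —(−1)→ 9842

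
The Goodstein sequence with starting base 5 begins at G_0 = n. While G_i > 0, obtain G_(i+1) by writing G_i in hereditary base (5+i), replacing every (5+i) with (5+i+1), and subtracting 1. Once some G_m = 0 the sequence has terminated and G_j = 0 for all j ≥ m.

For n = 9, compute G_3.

9

G_0 = 9. HB_5(9) = 5 + 4. Bump = 10. G_1 = 9.
G_1 = 9. HB_6(9) = 6 + 3. Bump = 10. G_2 = 9.
G_2 = 9. HB_7(9) = 7 + 2. Bump = 10. G_3 = 9.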